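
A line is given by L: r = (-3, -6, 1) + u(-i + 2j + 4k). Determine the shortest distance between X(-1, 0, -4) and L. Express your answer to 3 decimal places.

7.761

Taking (-3, -6, 1) on L with direction v = (-1, 2, 4): w = X − (-3, -6, 1) = (2, 6, -5), and w × v = (34, -3, 10).
Distance = |w × v| / |v| = √1265 / √21 ≈ 7.761.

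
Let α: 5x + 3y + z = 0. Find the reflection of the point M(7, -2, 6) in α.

λ = (n·M − d)/|n|² = (35 − 0)/35 = 1.
Reflection = M − 2λn = (7, -2, 6) − 2·(5, 3, 1) = (-3, -8, 4).

(-3, -8, 4)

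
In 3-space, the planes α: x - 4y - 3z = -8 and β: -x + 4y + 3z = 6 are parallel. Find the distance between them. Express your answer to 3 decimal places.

0.392

Rescale β by 1/(-1): x - 4y - 3z = -6. Then distance = |-8 − (-6)| / √26 ≈ 0.392.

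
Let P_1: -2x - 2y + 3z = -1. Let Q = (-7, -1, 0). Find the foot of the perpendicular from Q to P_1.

Foot = Q − λn with λ = (n·Q − d)/|n|² = (16 − (-1))/17 = 1.
Foot = (-7, -1, 0) − 1·(-2, -2, 3) = (-5, 1, -3).

(-5, 1, -3)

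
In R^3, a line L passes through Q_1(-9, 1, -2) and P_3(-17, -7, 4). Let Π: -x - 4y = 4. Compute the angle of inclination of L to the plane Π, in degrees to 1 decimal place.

49.2

A direction vector for L is P_3 − Q_1 = (-8, -8, 6).
sin θ = |n·v| / (|n||v|) = |40| / (√17 · √164) = 0.75755.
θ ≈ 49.2°.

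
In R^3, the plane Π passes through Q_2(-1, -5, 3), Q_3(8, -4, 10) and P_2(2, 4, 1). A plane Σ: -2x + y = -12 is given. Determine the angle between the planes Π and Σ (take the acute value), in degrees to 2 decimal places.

45.98

Q_2Q_3 = (9, 1, 7), Q_2P_2 = (3, 9, -2); a normal to Π is Q_2Q_3 × Q_2P_2 = (-65, 39, 78).
Using Q_2: Π has equation -65x + 39y + 78z = 104.
cos θ = |n₁·n₂| / (|n₁||n₂|) = |169| / (√11830 · √5).
θ = arccos(0.69488) ≈ 45.98°.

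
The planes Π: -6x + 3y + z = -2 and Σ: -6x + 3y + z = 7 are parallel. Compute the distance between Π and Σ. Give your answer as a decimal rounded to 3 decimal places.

Same normal n = (-6, 3, 1) with |n| = √46; distance = |-2 − 7| / |n| = 9/√46 ≈ 1.327.

1.327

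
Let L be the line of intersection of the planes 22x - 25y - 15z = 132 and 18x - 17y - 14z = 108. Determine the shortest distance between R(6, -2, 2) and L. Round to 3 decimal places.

Direction of L: (22, -25, -15) × (18, -17, -14) = (95, 38, 76).
A point on L: solving the two plane equations with x = -4 gives (-4, -4, -8).
Taking (-4, -4, -8) on L with direction v = (95, 38, 76): w = R − (-4, -4, -8) = (10, 2, 10), and w × v = (-228, 190, 190).
Distance = |w × v| / |v| = √124184 / √16245 ≈ 2.765.

2.765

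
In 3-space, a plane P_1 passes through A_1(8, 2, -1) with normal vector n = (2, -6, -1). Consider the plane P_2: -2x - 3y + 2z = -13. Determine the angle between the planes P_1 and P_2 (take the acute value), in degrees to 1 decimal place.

63.0

P_1: n·r = n·A_1 gives 2x - 6y - z = 5.
cos θ = |n₁·n₂| / (|n₁||n₂|) = |12| / (√41 · √17).
θ = arccos(0.45453) ≈ 63.0°.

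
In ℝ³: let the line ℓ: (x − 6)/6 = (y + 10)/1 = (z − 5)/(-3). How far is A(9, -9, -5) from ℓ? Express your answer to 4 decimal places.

7.6029

ℓ has direction (6, 1, -3) through (6, -10, 5).
Taking (6, -10, 5) on ℓ with direction v = (6, 1, -3): w = A − (6, -10, 5) = (3, 1, -10), and w × v = (7, -51, -3).
Distance = |w × v| / |v| = √2659 / √46 ≈ 7.6029.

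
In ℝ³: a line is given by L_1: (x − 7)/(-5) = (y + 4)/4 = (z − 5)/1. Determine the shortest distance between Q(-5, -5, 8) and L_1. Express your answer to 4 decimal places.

8.4332

L_1 has direction (-5, 4, 1) through (7, -4, 5).
Taking (7, -4, 5) on L_1 with direction v = (-5, 4, 1): w = Q − (7, -4, 5) = (-12, -1, 3), and w × v = (-13, -3, -53).
Distance = |w × v| / |v| = √2987 / √42 ≈ 8.4332.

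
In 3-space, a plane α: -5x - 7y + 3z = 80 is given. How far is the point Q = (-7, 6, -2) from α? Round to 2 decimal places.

10.21

n·Q − d = (-5)·(-7) + (-7)·(6) + (3)·(-2) − 80 = -93; |n| = √83.
Distance = |-93| / √83 = 93/√83 ≈ 10.21.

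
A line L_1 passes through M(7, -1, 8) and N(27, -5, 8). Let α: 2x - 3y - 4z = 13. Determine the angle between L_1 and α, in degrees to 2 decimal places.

A direction vector for L_1 is N − M = (20, -4, 0).
sin θ = |n·v| / (|n||v|) = |52| / (√29 · √416) = 0.47343.
θ ≈ 28.26°.

28.26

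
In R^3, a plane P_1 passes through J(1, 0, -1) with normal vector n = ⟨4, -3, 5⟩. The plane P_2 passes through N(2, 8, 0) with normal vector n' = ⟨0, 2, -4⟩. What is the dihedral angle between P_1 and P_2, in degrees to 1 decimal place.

34.7

P_1: n·r = n·J gives 4x - 3y + 5z = -1.
P_2: n'·r = n'·N gives 2y - 4z = 16.
cos θ = |n₁·n₂| / (|n₁||n₂|) = |-26| / (√50 · √20).
θ = arccos(0.82219) ≈ 34.7°.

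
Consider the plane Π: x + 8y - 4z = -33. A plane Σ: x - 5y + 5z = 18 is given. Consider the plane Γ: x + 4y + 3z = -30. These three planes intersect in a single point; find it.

(3, -6, -3)

Solving the 3×3 linear system x + 8y - 4z = -33, x - 5y + 5z = 18, x + 4y + 3z = -30 (e.g. by elimination or Cramer's rule, determinant = -55) gives (3, -6, -3).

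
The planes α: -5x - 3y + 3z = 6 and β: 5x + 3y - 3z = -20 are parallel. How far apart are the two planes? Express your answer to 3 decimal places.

Rescale β by 1/(-1): -5x - 3y + 3z = 20. Then distance = |6 − 20| / √43 ≈ 2.135.

2.135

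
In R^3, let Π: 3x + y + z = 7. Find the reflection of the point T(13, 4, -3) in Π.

λ = (n·T − d)/|n|² = (40 − 7)/11 = 3.
Reflection = T − 2λn = (13, 4, -3) − 6·(3, 1, 1) = (-5, -2, -9).

(-5, -2, -9)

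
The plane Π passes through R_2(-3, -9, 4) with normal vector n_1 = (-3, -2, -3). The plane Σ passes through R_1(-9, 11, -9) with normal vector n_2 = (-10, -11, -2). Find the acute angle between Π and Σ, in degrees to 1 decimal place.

Π: n_1·r = n_1·R_2 gives -3x - 2y - 3z = 15.
Σ: n_2·r = n_2·R_1 gives -10x - 11y - 2z = -13.
cos θ = |n₁·n₂| / (|n₁||n₂|) = |58| / (√22 · √225).
θ = arccos(0.82438) ≈ 34.5°.

34.5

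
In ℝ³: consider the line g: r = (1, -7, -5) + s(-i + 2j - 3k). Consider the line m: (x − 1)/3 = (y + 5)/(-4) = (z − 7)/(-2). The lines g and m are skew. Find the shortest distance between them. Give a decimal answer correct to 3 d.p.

2.357

m has direction (3, -4, -2) through (1, -5, 7).
Common perpendicular direction n = (-1, 2, -3) × (3, -4, -2) = (-16, -11, -2).
With w = (1, -5, 7) − (1, -7, -5) = (0, 2, 12), w · n = -46.
Distance = |w · n| / |n| = |-46| / √381 ≈ 2.357.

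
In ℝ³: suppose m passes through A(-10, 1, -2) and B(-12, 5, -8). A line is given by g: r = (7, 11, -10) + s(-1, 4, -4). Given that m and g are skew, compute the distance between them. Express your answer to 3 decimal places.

A direction vector for m is B − A = (-2, 4, -6).
Common perpendicular direction n = (-2, 4, -6) × (-1, 4, -4) = (8, -2, -4).
With w = (7, 11, -10) − (-10, 1, -2) = (17, 10, -8), w · n = 148.
Distance = |w · n| / |n| = |148| / √84 ≈ 16.148.

16.148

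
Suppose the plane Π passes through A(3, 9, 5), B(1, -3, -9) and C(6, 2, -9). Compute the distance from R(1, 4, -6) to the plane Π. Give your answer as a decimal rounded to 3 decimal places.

3.066

AB = (-2, -12, -14), AC = (3, -7, -14); a normal to Π is AB × AC = (70, -70, 50).
Using A: Π has equation 70x - 70y + 50z = -170.
n·R − d = (70)·(1) + (-70)·(4) + (50)·(-6) − (-170) = -340; |n| = √12300.
Distance = |-340| / √12300 = 340/√12300 ≈ 3.066.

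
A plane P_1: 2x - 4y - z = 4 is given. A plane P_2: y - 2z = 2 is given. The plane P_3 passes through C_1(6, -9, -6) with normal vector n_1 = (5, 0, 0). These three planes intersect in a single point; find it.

(6, 2, 0)

P_3: n_1·r = n_1·C_1 gives 5x = 30.
Solving the 3×3 linear system 2x - 4y - z = 4, y - 2z = 2, 5x = 30 (e.g. by elimination or Cramer's rule, determinant = 45) gives (6, 2, 0).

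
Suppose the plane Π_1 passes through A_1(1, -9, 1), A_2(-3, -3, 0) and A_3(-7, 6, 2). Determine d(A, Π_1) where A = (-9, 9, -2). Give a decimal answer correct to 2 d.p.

A_1A_2 = (-4, 6, -1), A_1A_3 = (-8, 15, 1); a normal to Π_1 is A_1A_2 × A_1A_3 = (21, 12, -12).
Using A_1: Π_1 has equation 21x + 12y - 12z = -99.
n·A − d = (21)·(-9) + (12)·(9) + (-12)·(-2) − (-99) = 42; |n| = √729.
Distance = |42| / √729 = 42/√729 ≈ 1.56.

1.56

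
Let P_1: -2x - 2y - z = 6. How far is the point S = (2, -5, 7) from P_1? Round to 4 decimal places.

n·S − d = (-2)·(2) + (-2)·(-5) + (-1)·(7) − 6 = -7; |n| = √9.
Distance = |-7| / √9 = 7/√9 ≈ 2.3333.

2.3333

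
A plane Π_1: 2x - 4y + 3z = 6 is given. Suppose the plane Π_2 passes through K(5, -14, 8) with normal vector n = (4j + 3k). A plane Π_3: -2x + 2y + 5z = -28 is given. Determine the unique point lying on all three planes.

(-1, -5, -4)

Π_2: n·r = n·K gives 4y + 3z = -32.
Solving the 3×3 linear system 2x - 4y + 3z = 6, 4y + 3z = -32, -2x + 2y + 5z = -28 (e.g. by elimination or Cramer's rule, determinant = 76) gives (-1, -5, -4).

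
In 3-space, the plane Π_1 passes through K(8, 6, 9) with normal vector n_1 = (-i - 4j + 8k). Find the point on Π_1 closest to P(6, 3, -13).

(4, -5, 3)

Π_1: n_1·r = n_1·K gives -x - 4y + 8z = 40.
Foot = P − λn with λ = (n·P − d)/|n|² = (-122 − 40)/81 = -2.
Foot = (6, 3, -13) − (-2)·(-1, -4, 8) = (4, -5, 3).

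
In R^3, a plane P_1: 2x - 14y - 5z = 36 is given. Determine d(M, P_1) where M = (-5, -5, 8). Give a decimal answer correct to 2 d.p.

n·M − d = (2)·(-5) + (-14)·(-5) + (-5)·(8) − 36 = -16; |n| = √225.
Distance = |-16| / √225 = 16/√225 ≈ 1.07.

1.07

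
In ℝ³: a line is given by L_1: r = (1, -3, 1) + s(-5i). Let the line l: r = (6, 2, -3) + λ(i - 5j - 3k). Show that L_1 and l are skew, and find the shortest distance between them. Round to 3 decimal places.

6.002

Common perpendicular direction n = (-5, 0, 0) × (1, -5, -3) = (0, -15, 25).
With w = (6, 2, -3) − (1, -3, 1) = (5, 5, -4), w · n = -175.
Since n ≠ 0 the lines are not parallel, and w · n = -175 ≠ 0 so they do not intersect; hence they are skew.
Distance = |w · n| / |n| = |-175| / √850 ≈ 6.002.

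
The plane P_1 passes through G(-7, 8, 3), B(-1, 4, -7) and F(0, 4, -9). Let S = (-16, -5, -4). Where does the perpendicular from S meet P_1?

(-4, -2, 2)

GB = (6, -4, -10), GF = (7, -4, -12); a normal to P_1 is GB × GF = (8, 2, 4).
Using G: P_1 has equation 8x + 2y + 4z = -28.
Foot = S − λn with λ = (n·S − d)/|n|² = (-154 − (-28))/84 = -3/2.
Foot = (-16, -5, -4) − (-3/2)·(8, 2, 4) = (-4, -2, 2).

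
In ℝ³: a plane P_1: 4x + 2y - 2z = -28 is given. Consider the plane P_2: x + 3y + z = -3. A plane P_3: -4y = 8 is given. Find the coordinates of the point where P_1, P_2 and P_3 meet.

(-3, -2, 6)

Solving the 3×3 linear system 4x + 2y - 2z = -28, x + 3y + z = -3, -4y = 8 (e.g. by elimination or Cramer's rule, determinant = 24) gives (-3, -2, 6).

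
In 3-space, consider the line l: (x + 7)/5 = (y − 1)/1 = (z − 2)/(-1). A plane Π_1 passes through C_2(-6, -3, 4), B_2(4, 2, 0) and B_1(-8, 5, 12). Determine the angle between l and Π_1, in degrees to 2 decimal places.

16.28

l has direction (5, 1, -1) through (-7, 1, 2).
C_2B_2 = (10, 5, -4), C_2B_1 = (-2, 8, 8); a normal to Π_1 is C_2B_2 × C_2B_1 = (72, -72, 90).
Using C_2: Π_1 has equation 72x - 72y + 90z = 144.
sin θ = |n·v| / (|n||v|) = |198| / (√18468 · √27) = 0.28040.
θ ≈ 16.28°.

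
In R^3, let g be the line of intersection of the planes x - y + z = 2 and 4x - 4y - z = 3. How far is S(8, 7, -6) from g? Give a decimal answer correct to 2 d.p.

7.00

Direction of g: (1, -1, 1) × (4, -4, -1) = (5, 5, 0).
A point on g: solving the two plane equations with x = -7 gives (-7, -8, 1).
Taking (-7, -8, 1) on g with direction v = (5, 5, 0): w = S − (-7, -8, 1) = (15, 15, -7), and w × v = (35, -35, 0).
Distance = |w × v| / |v| = √2450 / √50 ≈ 7.00.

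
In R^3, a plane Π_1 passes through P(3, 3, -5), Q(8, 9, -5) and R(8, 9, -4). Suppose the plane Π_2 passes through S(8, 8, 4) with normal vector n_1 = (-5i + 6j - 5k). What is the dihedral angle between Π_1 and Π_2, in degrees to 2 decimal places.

34.07

PQ = (5, 6, 0), PR = (5, 6, 1); a normal to Π_1 is PQ × PR = (6, -5, 0).
Using P: Π_1 has equation 6x - 5y = 3.
Π_2: n_1·r = n_1·S gives -5x + 6y - 5z = -12.
cos θ = |n₁·n₂| / (|n₁||n₂|) = |-60| / (√61 · √86).
θ = arccos(0.82839) ≈ 34.07°.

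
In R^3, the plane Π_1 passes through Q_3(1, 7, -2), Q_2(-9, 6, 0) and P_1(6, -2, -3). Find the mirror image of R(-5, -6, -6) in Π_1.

(-3, -6, 4)

Q_3Q_2 = (-10, -1, 2), Q_3P_1 = (5, -9, -1); a normal to Π_1 is Q_3Q_2 × Q_3P_1 = (19, 0, 95).
Using Q_3: Π_1 has equation 19x + 95z = -171.
λ = (n·R − d)/|n|² = (-665 − (-171))/9386 = -1/19.
Reflection = R − 2λn = (-5, -6, -6) − (-2/19)·(19, 0, 95) = (-3, -6, 4).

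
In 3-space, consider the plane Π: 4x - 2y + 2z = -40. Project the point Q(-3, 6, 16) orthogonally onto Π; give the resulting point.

(-11, 10, 12)

Foot = Q − λn with λ = (n·Q − d)/|n|² = (8 − (-40))/24 = 2.
Foot = (-3, 6, 16) − 2·(4, -2, 2) = (-11, 10, 12).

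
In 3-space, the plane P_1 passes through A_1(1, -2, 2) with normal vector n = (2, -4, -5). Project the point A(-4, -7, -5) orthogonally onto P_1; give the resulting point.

P_1: n·r = n·A_1 gives 2x - 4y - 5z = 0.
Foot = A − λn with λ = (n·A − d)/|n|² = (45 − 0)/45 = 1.
Foot = (-4, -7, -5) − 1·(2, -4, -5) = (-6, -3, 0).

(-6, -3, 0)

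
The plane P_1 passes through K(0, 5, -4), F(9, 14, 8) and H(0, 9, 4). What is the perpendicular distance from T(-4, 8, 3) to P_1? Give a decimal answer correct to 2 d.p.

KF = (9, 9, 12), KH = (0, 4, 8); a normal to P_1 is KF × KH = (24, -72, 36).
Using K: P_1 has equation 24x - 72y + 36z = -504.
n·T − d = (24)·(-4) + (-72)·(8) + (36)·(3) − (-504) = -60; |n| = √7056.
Distance = |-60| / √7056 = 60/√7056 ≈ 0.71.

0.71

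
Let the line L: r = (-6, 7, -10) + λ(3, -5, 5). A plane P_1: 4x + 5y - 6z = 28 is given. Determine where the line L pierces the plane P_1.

(-3, 2, -5)

Substitute r = (-6, 7, -10) + t(3, -5, 5) into the plane: 71 + (-43)t = 28, so t = 1.
Intersection: (-6, 7, -10) + 1·(3, -5, 5) = (-3, 2, -5).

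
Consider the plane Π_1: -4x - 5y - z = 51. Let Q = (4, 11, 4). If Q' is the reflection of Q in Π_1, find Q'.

λ = (n·Q − d)/|n|² = (-75 − 51)/42 = -3.
Reflection = Q − 2λn = (4, 11, 4) − (-6)·(-4, -5, -1) = (-20, -19, -2).

(-20, -19, -2)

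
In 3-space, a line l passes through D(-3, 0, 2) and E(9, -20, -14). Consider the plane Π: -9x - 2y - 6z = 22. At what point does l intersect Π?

(0, -5, -2)

A direction vector for l is E − D = (12, -20, -16).
Substitute r = (-3, 0, 2) + t(12, -20, -16) into the plane: 15 + 28t = 22, so t = 1/4.
Intersection: (-3, 0, 2) + (1/4)·(12, -20, -16) = (0, -5, -2).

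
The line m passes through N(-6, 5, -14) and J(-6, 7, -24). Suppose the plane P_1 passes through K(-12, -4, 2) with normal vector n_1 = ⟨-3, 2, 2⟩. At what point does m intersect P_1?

(-6, 1, 6)

A direction vector for m is J − N = (0, 2, -10).
P_1: n_1·r = n_1·K gives -3x + 2y + 2z = 32.
Substitute r = (-6, 5, -14) + t(0, 2, -10) into the plane: 0 + (-16)t = 32, so t = -2.
Intersection: (-6, 5, -14) + (-2)·(0, 2, -10) = (-6, 1, 6).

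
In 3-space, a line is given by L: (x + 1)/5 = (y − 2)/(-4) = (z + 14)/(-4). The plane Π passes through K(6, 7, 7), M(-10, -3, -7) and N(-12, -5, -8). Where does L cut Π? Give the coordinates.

L has direction (5, -4, -4) through (-1, 2, -14).
KM = (-16, -10, -14), KN = (-18, -12, -15); a normal to Π is KM × KN = (-18, 12, 12).
Using K: Π has equation -18x + 12y + 12z = 60.
Substitute r = (-1, 2, -14) + t(5, -4, -4) into the plane: -126 + (-186)t = 60, so t = -1.
Intersection: (-1, 2, -14) + (-1)·(5, -4, -4) = (-6, 6, -10).

(-6, 6, -10)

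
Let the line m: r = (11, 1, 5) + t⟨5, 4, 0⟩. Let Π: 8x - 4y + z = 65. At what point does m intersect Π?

(6, -3, 5)

Substitute r = (11, 1, 5) + t(5, 4, 0) into the plane: 89 + 24t = 65, so t = -1.
Intersection: (11, 1, 5) + (-1)·(5, 4, 0) = (6, -3, 5).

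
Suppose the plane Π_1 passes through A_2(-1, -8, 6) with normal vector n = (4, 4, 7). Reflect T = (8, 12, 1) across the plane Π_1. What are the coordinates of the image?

Π_1: n·r = n·A_2 gives 4x + 4y + 7z = 6.
λ = (n·T − d)/|n|² = (87 − 6)/81 = 1.
Reflection = T − 2λn = (8, 12, 1) − 2·(4, 4, 7) = (0, 4, -13).

(0, 4, -13)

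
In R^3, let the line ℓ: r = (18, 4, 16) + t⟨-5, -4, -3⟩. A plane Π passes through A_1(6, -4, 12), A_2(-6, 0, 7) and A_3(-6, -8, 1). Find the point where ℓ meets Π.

A_1A_2 = (-12, 4, -5), A_1A_3 = (-12, -4, -11); a normal to Π is A_1A_2 × A_1A_3 = (-64, -72, 96).
Using A_1: Π has equation -64x - 72y + 96z = 1056.
Substitute r = (18, 4, 16) + t(-5, -4, -3) into the plane: 96 + 320t = 1056, so t = 3.
Intersection: (18, 4, 16) + 3·(-5, -4, -3) = (3, -8, 7).

(3, -8, 7)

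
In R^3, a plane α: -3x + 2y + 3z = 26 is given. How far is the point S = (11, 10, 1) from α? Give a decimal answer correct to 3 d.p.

n·S − d = (-3)·(11) + (2)·(10) + (3)·(1) − 26 = -36; |n| = √22.
Distance = |-36| / √22 = 36/√22 ≈ 7.675.

7.675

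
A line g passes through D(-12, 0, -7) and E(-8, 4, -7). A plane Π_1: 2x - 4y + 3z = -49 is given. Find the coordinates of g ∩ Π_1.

A direction vector for g is E − D = (4, 4, 0).
Substitute r = (-12, 0, -7) + t(4, 4, 0) into the plane: -45 + (-8)t = -49, so t = 1/2.
Intersection: (-12, 0, -7) + (1/2)·(4, 4, 0) = (-10, 2, -7).

(-10, 2, -7)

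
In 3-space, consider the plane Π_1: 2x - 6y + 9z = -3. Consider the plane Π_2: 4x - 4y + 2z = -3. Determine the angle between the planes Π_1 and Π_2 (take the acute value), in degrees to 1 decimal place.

cos θ = |n₁·n₂| / (|n₁||n₂|) = |50| / (√121 · √36).
θ = arccos(0.75758) ≈ 40.7°.

40.7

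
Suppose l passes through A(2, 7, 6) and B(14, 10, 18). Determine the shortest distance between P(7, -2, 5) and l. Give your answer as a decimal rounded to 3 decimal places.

A direction vector for l is B − A = (12, 3, 12).
Taking (2, 7, 6) on l with direction v = (12, 3, 12): w = P − (2, 7, 6) = (5, -9, -1), and w × v = (-105, -72, 123).
Distance = |w × v| / |v| = √31338 / √297 ≈ 10.272.

10.272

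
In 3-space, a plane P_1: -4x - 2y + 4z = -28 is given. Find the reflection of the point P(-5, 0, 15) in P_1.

λ = (n·P − d)/|n|² = (80 − (-28))/36 = 3.
Reflection = P − 2λn = (-5, 0, 15) − 6·(-4, -2, 4) = (19, 12, -9).

(19, 12, -9)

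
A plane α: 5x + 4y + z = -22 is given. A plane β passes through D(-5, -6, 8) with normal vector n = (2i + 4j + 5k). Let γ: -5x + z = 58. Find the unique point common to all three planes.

β: n·r = n·D gives 2x + 4y + 5z = 6.
Solving the 3×3 linear system 5x + 4y + z = -22, 2x + 4y + 5z = 6, -5x + z = 58 (e.g. by elimination or Cramer's rule, determinant = -68) gives (-12, 10, -2).

(-12, 10, -2)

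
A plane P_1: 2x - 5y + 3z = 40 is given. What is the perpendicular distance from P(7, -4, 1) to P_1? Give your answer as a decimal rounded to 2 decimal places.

0.49

n·P − d = (2)·(7) + (-5)·(-4) + (3)·(1) − 40 = -3; |n| = √38.
Distance = |-3| / √38 = 3/√38 ≈ 0.49.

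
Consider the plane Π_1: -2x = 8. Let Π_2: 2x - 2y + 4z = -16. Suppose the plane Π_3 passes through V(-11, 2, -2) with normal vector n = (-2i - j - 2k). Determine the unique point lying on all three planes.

(-4, -6, -5)

Π_3: n·r = n·V gives -2x - y - 2z = 24.
Solving the 3×3 linear system -2x = 8, 2x - 2y + 4z = -16, -2x - y - 2z = 24 (e.g. by elimination or Cramer's rule, determinant = -16) gives (-4, -6, -5).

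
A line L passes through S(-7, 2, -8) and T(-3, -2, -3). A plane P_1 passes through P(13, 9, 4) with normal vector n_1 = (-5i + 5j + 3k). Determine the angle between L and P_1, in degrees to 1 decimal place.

A direction vector for L is T − S = (4, -4, 5).
P_1: n_1·r = n_1·P gives -5x + 5y + 3z = -8.
sin θ = |n·v| / (|n||v|) = |-25| / (√59 · √57) = 0.43110.
θ ≈ 25.5°.

25.5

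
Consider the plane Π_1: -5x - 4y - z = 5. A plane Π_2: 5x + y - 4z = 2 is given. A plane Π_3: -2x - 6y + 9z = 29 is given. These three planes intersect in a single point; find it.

Solving the 3×3 linear system -5x - 4y - z = 5, 5x + y - 4z = 2, -2x - 6y + 9z = 29 (e.g. by elimination or Cramer's rule, determinant = 251) gives (2, -4, 1).

(2, -4, 1)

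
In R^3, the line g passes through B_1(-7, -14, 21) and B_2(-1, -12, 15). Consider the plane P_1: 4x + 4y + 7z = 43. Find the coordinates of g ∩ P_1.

A direction vector for g is B_2 − B_1 = (6, 2, -6).
Substitute r = (-7, -14, 21) + t(6, 2, -6) into the plane: 63 + (-10)t = 43, so t = 2.
Intersection: (-7, -14, 21) + 2·(6, 2, -6) = (5, -10, 9).

(5, -10, 9)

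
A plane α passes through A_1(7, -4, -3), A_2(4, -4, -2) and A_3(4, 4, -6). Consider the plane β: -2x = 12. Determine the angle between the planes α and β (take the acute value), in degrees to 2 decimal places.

73.40

A_1A_2 = (-3, 0, 1), A_1A_3 = (-3, 8, -3); a normal to α is A_1A_2 × A_1A_3 = (-8, -12, -24).
Using A_1: α has equation -8x - 12y - 24z = 64.
cos θ = |n₁·n₂| / (|n₁||n₂|) = |16| / (√784 · √4).
θ = arccos(0.28571) ≈ 73.40°.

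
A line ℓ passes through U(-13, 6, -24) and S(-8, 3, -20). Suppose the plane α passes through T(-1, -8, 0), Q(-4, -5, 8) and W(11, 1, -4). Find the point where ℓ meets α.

A direction vector for ℓ is S − U = (5, -3, 4).
TQ = (-3, 3, 8), TW = (12, 9, -4); a normal to α is TQ × TW = (-84, 84, -63).
Using T: α has equation -84x + 84y - 63z = -588.
Substitute r = (-13, 6, -24) + t(5, -3, 4) into the plane: 3108 + (-924)t = -588, so t = 4.
Intersection: (-13, 6, -24) + 4·(5, -3, 4) = (7, -6, -8).

(7, -6, -8)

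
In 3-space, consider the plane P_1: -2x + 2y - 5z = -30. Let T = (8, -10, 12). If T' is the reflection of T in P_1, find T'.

(0, -2, -8)

λ = (n·T − d)/|n|² = (-96 − (-30))/33 = -2.
Reflection = T − 2λn = (8, -10, 12) − (-4)·(-2, 2, -5) = (0, -2, -8).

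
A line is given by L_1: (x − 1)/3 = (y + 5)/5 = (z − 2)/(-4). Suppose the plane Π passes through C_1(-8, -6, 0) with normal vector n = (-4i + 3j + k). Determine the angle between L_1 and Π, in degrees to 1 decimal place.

1.6

L_1 has direction (3, 5, -4) through (1, -5, 2).
Π: n·r = n·C_1 gives -4x + 3y + z = 14.
sin θ = |n·v| / (|n||v|) = |-1| / (√26 · √50) = 0.02774.
θ ≈ 1.6°.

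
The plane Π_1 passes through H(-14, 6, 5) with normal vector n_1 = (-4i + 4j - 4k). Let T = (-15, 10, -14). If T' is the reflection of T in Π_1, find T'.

Π_1: n_1·r = n_1·H gives -4x + 4y - 4z = 60.
λ = (n·T − d)/|n|² = (156 − 60)/48 = 2.
Reflection = T − 2λn = (-15, 10, -14) − 4·(-4, 4, -4) = (1, -6, 2).

(1, -6, 2)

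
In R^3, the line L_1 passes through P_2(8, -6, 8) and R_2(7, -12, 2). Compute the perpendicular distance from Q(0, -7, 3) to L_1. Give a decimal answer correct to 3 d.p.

7.967

A direction vector for L_1 is R_2 − P_2 = (-1, -6, -6).
Taking (8, -6, 8) on L_1 with direction v = (-1, -6, -6): w = Q − (8, -6, 8) = (-8, -1, -5), and w × v = (-24, -43, 47).
Distance = |w × v| / |v| = √4634 / √73 ≈ 7.967.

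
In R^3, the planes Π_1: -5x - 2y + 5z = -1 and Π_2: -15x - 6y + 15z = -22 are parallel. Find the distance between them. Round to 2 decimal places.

0.86

Rescale Π_2 by 1/3: -5x - 2y + 5z = -22/3. Then distance = |-1 − (-22/3)| / √54 ≈ 0.86.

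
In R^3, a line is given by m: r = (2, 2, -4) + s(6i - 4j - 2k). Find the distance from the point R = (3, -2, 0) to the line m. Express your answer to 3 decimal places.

Taking (2, 2, -4) on m with direction v = (6, -4, -2): w = R − (2, 2, -4) = (1, -4, 4), and w × v = (24, 26, 20).
Distance = |w × v| / |v| = √1652 / √56 ≈ 5.431.

5.431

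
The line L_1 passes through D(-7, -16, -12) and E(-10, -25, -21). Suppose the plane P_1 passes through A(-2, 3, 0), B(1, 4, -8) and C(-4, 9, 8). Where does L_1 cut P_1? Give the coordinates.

(-3, -4, 0)

A direction vector for L_1 is E − D = (-3, -9, -9).
AB = (3, 1, -8), AC = (-2, 6, 8); a normal to P_1 is AB × AC = (56, -8, 20).
Using A: P_1 has equation 56x - 8y + 20z = -136.
Substitute r = (-7, -16, -12) + t(-3, -9, -9) into the plane: -504 + (-276)t = -136, so t = -4/3.
Intersection: (-7, -16, -12) + (-4/3)·(-3, -9, -9) = (-3, -4, 0).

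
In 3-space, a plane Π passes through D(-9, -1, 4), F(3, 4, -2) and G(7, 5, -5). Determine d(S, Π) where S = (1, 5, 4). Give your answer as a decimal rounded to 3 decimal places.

1.059

DF = (12, 5, -6), DG = (16, 6, -9); a normal to Π is DF × DG = (-9, 12, -8).
Using D: Π has equation -9x + 12y - 8z = 37.
n·S − d = (-9)·(1) + (12)·(5) + (-8)·(4) − 37 = -18; |n| = √289.
Distance = |-18| / √289 = 18/√289 ≈ 1.059.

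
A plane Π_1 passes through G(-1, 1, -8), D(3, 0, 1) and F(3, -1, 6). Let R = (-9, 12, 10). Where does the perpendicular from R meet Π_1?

GD = (4, -1, 9), GF = (4, -2, 14); a normal to Π_1 is GD × GF = (4, -20, -4).
Using G: Π_1 has equation 4x - 20y - 4z = 8.
Foot = R − λn with λ = (n·R − d)/|n|² = (-316 − 8)/432 = -3/4.
Foot = (-9, 12, 10) − (-3/4)·(4, -20, -4) = (-6, -3, 7).

(-6, -3, 7)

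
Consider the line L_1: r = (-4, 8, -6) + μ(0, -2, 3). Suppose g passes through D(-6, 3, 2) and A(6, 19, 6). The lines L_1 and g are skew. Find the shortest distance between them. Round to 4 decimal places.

1.7522

A direction vector for g is A − D = (12, 16, 4).
Common perpendicular direction n = (0, -2, 3) × (12, 16, 4) = (-56, 36, 24).
With w = (-6, 3, 2) − (-4, 8, -6) = (-2, -5, 8), w · n = 124.
Distance = |w · n| / |n| = |124| / √5008 ≈ 1.7522.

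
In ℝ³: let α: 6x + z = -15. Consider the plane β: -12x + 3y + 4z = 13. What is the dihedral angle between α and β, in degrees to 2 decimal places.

cos θ = |n₁·n₂| / (|n₁||n₂|) = |-68| / (√37 · √169).
θ = arccos(0.85993) ≈ 30.69°.

30.69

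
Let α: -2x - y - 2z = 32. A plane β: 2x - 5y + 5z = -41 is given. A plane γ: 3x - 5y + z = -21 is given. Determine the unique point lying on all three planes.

(-8, -2, -7)

Solving the 3×3 linear system -2x - y - 2z = 32, 2x - 5y + 5z = -41, 3x - 5y + z = -21 (e.g. by elimination or Cramer's rule, determinant = -63) gives (-8, -2, -7).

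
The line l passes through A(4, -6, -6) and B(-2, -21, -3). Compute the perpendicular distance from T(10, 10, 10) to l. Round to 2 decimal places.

18.85

A direction vector for l is B − A = (-6, -15, 3).
Taking (4, -6, -6) on l with direction v = (-6, -15, 3): w = T − (4, -6, -6) = (6, 16, 16), and w × v = (288, -114, 6).
Distance = |w × v| / |v| = √95976 / √270 ≈ 18.85.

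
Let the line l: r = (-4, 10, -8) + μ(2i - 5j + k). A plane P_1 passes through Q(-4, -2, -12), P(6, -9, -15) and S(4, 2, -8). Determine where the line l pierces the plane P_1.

QP = (10, -7, -3), QS = (8, 4, 4); a normal to P_1 is QP × QS = (-16, -64, 96).
Using Q: P_1 has equation -16x - 64y + 96z = -960.
Substitute r = (-4, 10, -8) + t(2, -5, 1) into the plane: -1344 + 384t = -960, so t = 1.
Intersection: (-4, 10, -8) + 1·(2, -5, 1) = (-2, 5, -7).

(-2, 5, -7)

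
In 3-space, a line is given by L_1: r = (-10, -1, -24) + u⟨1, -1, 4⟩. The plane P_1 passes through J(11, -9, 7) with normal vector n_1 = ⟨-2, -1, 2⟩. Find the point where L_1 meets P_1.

(-6, -5, -8)

P_1: n_1·r = n_1·J gives -2x - y + 2z = 1.
Substitute r = (-10, -1, -24) + t(1, -1, 4) into the plane: -27 + 7t = 1, so t = 4.
Intersection: (-10, -1, -24) + 4·(1, -1, 4) = (-6, -5, -8).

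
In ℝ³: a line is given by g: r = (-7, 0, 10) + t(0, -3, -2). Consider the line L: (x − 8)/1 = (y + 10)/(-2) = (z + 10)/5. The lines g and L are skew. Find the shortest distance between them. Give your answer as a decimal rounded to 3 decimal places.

16.805

L has direction (1, -2, 5) through (8, -10, -10).
Common perpendicular direction n = (0, -3, -2) × (1, -2, 5) = (-19, -2, 3).
With w = (8, -10, -10) − (-7, 0, 10) = (15, -10, -20), w · n = -325.
Distance = |w · n| / |n| = |-325| / √374 ≈ 16.805.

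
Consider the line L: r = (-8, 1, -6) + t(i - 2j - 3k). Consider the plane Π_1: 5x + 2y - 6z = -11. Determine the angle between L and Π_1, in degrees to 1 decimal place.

sin θ = |n·v| / (|n||v|) = |19| / (√65 · √14) = 0.62984.
θ ≈ 39.0°.

39.0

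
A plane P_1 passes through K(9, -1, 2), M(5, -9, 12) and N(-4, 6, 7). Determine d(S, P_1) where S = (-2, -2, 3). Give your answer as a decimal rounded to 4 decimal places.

KM = (-4, -8, 10), KN = (-13, 7, 5); a normal to P_1 is KM × KN = (-110, -110, -132).
Using K: P_1 has equation -110x - 110y - 132z = -1144.
n·S − d = (-110)·(-2) + (-110)·(-2) + (-132)·(3) − (-1144) = 1188; |n| = √41624.
Distance = |1188| / √41624 = 1188/√41624 ≈ 5.8230.

5.8230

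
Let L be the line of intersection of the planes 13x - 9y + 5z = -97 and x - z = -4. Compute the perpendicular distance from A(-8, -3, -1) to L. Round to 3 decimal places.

Direction of L: (13, -9, 5) × (1, 0, -1) = (9, 18, 9).
A point on L: solving the two plane equations with x = -3 gives (-3, 7, 1).
Taking (-3, 7, 1) on L with direction v = (9, 18, 9): w = A − (-3, 7, 1) = (-5, -10, -2), and w × v = (-54, 27, 0).
Distance = |w × v| / |v| = √3645 / √486 ≈ 2.739.

2.739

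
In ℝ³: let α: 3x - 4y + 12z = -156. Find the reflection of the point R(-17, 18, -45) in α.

(1, -6, 27)

λ = (n·R − d)/|n|² = (-663 − (-156))/169 = -3.
Reflection = R − 2λn = (-17, 18, -45) − (-6)·(3, -4, 12) = (1, -6, 27).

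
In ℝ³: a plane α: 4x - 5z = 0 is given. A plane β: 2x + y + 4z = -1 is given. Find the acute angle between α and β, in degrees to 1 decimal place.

65.9

cos θ = |n₁·n₂| / (|n₁||n₂|) = |-12| / (√41 · √21).
θ = arccos(0.40896) ≈ 65.9°.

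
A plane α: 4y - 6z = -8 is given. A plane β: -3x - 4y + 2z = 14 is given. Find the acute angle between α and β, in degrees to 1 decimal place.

43.9

cos θ = |n₁·n₂| / (|n₁||n₂|) = |-28| / (√52 · √29).
θ = arccos(0.72104) ≈ 43.9°.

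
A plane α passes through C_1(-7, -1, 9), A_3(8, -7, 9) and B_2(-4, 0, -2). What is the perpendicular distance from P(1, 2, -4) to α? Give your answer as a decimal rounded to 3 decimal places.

3.286

C_1A_3 = (15, -6, 0), C_1B_2 = (3, 1, -11); a normal to α is C_1A_3 × C_1B_2 = (66, 165, 33).
Using C_1: α has equation 66x + 165y + 33z = -330.
n·P − d = (66)·(1) + (165)·(2) + (33)·(-4) − (-330) = 594; |n| = √32670.
Distance = |594| / √32670 = 594/√32670 ≈ 3.286.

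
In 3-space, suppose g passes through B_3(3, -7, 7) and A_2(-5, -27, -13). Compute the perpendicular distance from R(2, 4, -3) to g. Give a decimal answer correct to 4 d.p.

14.8941

A direction vector for g is A_2 − B_3 = (-8, -20, -20).
Taking (3, -7, 7) on g with direction v = (-8, -20, -20): w = R − (3, -7, 7) = (-1, 11, -10), and w × v = (-420, 60, 108).
Distance = |w × v| / |v| = √191664 / √864 ≈ 14.8941.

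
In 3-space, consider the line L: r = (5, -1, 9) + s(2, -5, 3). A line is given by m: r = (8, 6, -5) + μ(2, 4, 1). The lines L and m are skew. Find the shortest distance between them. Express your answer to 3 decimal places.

Common perpendicular direction n = (2, -5, 3) × (2, 4, 1) = (-17, 4, 18).
With w = (8, 6, -5) − (5, -1, 9) = (3, 7, -14), w · n = -275.
Distance = |w · n| / |n| = |-275| / √629 ≈ 10.965.

10.965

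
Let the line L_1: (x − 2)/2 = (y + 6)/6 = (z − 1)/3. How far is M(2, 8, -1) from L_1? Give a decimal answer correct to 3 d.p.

L_1 has direction (2, 6, 3) through (2, -6, 1).
Taking (2, -6, 1) on L_1 with direction v = (2, 6, 3): w = M − (2, -6, 1) = (0, 14, -2), and w × v = (54, -4, -28).
Distance = |w × v| / |v| = √3716 / √49 ≈ 8.708.

8.708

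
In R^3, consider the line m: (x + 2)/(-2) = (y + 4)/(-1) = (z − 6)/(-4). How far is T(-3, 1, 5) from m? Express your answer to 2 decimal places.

5.19

m has direction (-2, -1, -4) through (-2, -4, 6).
Taking (-2, -4, 6) on m with direction v = (-2, -1, -4): w = T − (-2, -4, 6) = (-1, 5, -1), and w × v = (-21, -2, 11).
Distance = |w × v| / |v| = √566 / √21 ≈ 5.19.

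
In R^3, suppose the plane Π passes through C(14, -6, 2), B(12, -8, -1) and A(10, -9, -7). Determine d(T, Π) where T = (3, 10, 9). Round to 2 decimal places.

19.00

CB = (-2, -2, -3), CA = (-4, -3, -9); a normal to Π is CB × CA = (9, -6, -2).
Using C: Π has equation 9x - 6y - 2z = 158.
n·T − d = (9)·(3) + (-6)·(10) + (-2)·(9) − 158 = -209; |n| = √121.
Distance = |-209| / √121 = 209/√121 ≈ 19.00.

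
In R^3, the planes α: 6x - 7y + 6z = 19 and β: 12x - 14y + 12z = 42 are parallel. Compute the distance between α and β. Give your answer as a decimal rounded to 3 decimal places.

Rescale β by 1/2: 6x - 7y + 6z = 21. Then distance = |19 − 21| / √121 ≈ 0.182.

0.182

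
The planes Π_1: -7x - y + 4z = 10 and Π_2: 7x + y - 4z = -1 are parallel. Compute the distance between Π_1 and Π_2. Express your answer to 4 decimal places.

Rescale Π_2 by 1/(-1): -7x - y + 4z = 1. Then distance = |10 − 1| / √66 ≈ 1.1078.

1.1078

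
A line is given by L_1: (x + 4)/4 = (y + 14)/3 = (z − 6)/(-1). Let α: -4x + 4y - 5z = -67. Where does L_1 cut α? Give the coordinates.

(8, -5, 3)

L_1 has direction (4, 3, -1) through (-4, -14, 6).
Substitute r = (-4, -14, 6) + t(4, 3, -1) into the plane: -70 + 1t = -67, so t = 3.
Intersection: (-4, -14, 6) + 3·(4, 3, -1) = (8, -5, 3).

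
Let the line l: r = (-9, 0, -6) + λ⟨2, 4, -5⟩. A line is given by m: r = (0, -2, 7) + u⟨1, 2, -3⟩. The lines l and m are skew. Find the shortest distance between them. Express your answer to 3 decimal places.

8.944

Common perpendicular direction n = (2, 4, -5) × (1, 2, -3) = (-2, 1, 0).
With w = (0, -2, 7) − (-9, 0, -6) = (9, -2, 13), w · n = -20.
Distance = |w · n| / |n| = |-20| / √5 ≈ 8.944.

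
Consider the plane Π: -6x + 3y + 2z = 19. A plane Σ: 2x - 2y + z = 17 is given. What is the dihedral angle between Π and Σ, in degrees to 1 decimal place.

cos θ = |n₁·n₂| / (|n₁||n₂|) = |-16| / (√49 · √9).
θ = arccos(0.76190) ≈ 40.4°.

40.4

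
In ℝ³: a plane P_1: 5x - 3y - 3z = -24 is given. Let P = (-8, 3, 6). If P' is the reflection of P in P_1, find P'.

(2, -3, 0)

λ = (n·P − d)/|n|² = (-67 − (-24))/43 = -1.
Reflection = P − 2λn = (-8, 3, 6) − (-2)·(5, -3, -3) = (2, -3, 0).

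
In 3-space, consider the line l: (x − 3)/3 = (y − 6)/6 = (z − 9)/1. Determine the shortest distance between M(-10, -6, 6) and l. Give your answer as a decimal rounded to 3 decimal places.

l has direction (3, 6, 1) through (3, 6, 9).
Taking (3, 6, 9) on l with direction v = (3, 6, 1): w = M − (3, 6, 9) = (-13, -12, -3), and w × v = (6, 4, -42).
Distance = |w × v| / |v| = √1816 / √46 ≈ 6.283.

6.283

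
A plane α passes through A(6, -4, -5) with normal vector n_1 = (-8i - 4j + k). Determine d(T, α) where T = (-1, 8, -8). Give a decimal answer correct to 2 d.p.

α: n_1·r = n_1·A gives -8x - 4y + z = -37.
n·T − d = (-8)·(-1) + (-4)·(8) + (1)·(-8) − (-37) = 5; |n| = √81.
Distance = |5| / √81 = 5/√81 ≈ 0.56.

0.56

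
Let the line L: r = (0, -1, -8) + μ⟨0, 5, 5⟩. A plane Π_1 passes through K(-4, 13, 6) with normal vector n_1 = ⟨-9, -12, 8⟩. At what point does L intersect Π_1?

(0, 4, -3)

Π_1: n_1·r = n_1·K gives -9x - 12y + 8z = -72.
Substitute r = (0, -1, -8) + t(0, 5, 5) into the plane: -52 + (-20)t = -72, so t = 1.
Intersection: (0, -1, -8) + 1·(0, 5, 5) = (0, 4, -3).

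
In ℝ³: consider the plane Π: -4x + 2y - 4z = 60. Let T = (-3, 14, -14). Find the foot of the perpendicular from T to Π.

Foot = T − λn with λ = (n·T − d)/|n|² = (96 − 60)/36 = 1.
Foot = (-3, 14, -14) − 1·(-4, 2, -4) = (1, 12, -10).

(1, 12, -10)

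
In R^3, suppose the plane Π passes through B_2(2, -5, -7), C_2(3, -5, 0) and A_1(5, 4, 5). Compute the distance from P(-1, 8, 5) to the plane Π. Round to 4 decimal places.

6.4413

B_2C_2 = (1, 0, 7), B_2A_1 = (3, 9, 12); a normal to Π is B_2C_2 × B_2A_1 = (-63, 9, 9).
Using B_2: Π has equation -63x + 9y + 9z = -234.
n·P − d = (-63)·(-1) + (9)·(8) + (9)·(5) − (-234) = 414; |n| = √4131.
Distance = |414| / √4131 = 414/√4131 ≈ 6.4413.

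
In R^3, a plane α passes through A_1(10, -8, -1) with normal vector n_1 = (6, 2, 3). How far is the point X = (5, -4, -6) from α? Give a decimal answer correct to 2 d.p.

α: n_1·r = n_1·A_1 gives 6x + 2y + 3z = 41.
n·X − d = (6)·(5) + (2)·(-4) + (3)·(-6) − 41 = -37; |n| = √49.
Distance = |-37| / √49 = 37/√49 ≈ 5.29.

5.29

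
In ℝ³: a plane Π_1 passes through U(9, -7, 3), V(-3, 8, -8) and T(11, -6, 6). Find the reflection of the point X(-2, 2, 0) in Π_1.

(6, 4, -6)

UV = (-12, 15, -11), UT = (2, 1, 3); a normal to Π_1 is UV × UT = (56, 14, -42).
Using U: Π_1 has equation 56x + 14y - 42z = 280.
λ = (n·X − d)/|n|² = (-84 − 280)/5096 = -1/14.
Reflection = X − 2λn = (-2, 2, 0) − (-1/7)·(56, 14, -42) = (6, 4, -6).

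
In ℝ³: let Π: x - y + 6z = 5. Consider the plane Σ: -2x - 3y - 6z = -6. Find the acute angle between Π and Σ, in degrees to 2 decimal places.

cos θ = |n₁·n₂| / (|n₁||n₂|) = |-35| / (√38 · √49).
θ = arccos(0.81111) ≈ 35.80°.

35.80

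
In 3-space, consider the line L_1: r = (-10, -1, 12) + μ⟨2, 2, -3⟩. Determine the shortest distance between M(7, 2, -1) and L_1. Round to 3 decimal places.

Taking (-10, -1, 12) on L_1 with direction v = (2, 2, -3): w = M − (-10, -1, 12) = (17, 3, -13), and w × v = (17, 25, 28).
Distance = |w × v| / |v| = √1698 / √17 ≈ 9.994.

9.994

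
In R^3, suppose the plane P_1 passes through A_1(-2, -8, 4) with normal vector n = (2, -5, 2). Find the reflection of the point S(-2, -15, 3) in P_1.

P_1: n·r = n·A_1 gives 2x - 5y + 2z = 44.
λ = (n·S − d)/|n|² = (77 − 44)/33 = 1.
Reflection = S − 2λn = (-2, -15, 3) − 2·(2, -5, 2) = (-6, -5, -1).

(-6, -5, -1)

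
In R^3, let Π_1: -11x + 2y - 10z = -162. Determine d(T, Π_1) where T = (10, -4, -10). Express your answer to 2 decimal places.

n·T − d = (-11)·(10) + (2)·(-4) + (-10)·(-10) − (-162) = 144; |n| = √225.
Distance = |144| / √225 = 144/√225 ≈ 9.60.

9.60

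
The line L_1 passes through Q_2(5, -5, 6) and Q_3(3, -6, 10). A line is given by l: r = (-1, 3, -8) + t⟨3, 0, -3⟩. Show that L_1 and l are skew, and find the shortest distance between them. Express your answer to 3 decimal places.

A direction vector for L_1 is Q_3 − Q_2 = (-2, -1, 4).
Common perpendicular direction n = (-2, -1, 4) × (3, 0, -3) = (3, 6, 3).
With w = (-1, 3, -8) − (5, -5, 6) = (-6, 8, -14), w · n = -12.
Since n ≠ 0 the lines are not parallel, and w · n = -12 ≠ 0 so they do not intersect; hence they are skew.
Distance = |w · n| / |n| = |-12| / √54 ≈ 1.633.

1.633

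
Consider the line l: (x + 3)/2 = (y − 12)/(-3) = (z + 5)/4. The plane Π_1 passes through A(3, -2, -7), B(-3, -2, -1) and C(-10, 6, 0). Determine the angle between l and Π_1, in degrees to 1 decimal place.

l has direction (2, -3, 4) through (-3, 12, -5).
AB = (-6, 0, 6), AC = (-13, 8, 7); a normal to Π_1 is AB × AC = (-48, -36, -48).
Using A: Π_1 has equation -48x - 36y - 48z = 264.
sin θ = |n·v| / (|n||v|) = |-180| / (√5904 · √29) = 0.43501.
θ ≈ 25.8°.

25.8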